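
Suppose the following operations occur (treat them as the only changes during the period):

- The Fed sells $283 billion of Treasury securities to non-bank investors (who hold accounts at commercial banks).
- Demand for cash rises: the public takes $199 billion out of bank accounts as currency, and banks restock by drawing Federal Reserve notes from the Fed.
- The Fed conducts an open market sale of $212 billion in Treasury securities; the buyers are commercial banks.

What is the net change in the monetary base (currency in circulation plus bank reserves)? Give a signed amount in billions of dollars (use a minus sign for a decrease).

Asset sale (to non-banks) $283 billion: Fed balance sheet contracts → −$283B.
Currency withdrawal $199 billion: just a shift between currency and reserves — both are base money → 0.
OMO sale (to banks) $212 billion: Fed balance sheet contracts → −$212B.
Net: −283 + 0 − 212 = -$495 billion.

-$495 billion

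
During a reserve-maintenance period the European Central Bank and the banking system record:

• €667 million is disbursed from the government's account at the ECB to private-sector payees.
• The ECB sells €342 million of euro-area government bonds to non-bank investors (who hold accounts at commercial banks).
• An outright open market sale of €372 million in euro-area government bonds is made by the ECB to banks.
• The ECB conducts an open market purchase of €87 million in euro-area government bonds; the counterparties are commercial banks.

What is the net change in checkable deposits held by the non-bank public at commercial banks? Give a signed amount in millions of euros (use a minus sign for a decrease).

Government spending €667 million: non-bank counterparties' bank balances rise → +€667M.
Asset sale (to non-banks) €342 million: non-bank counterparties' bank balances fall → −€342M.
OMO sale (to banks) €372 million: the counterparty is a bank, so public deposits are unchanged → 0.
OMO purchase (from banks) €87 million: the counterparty is a bank, so public deposits are unchanged → 0.
Net: 667 − 342 + 0 + 0 = +€325 million.

+€325 million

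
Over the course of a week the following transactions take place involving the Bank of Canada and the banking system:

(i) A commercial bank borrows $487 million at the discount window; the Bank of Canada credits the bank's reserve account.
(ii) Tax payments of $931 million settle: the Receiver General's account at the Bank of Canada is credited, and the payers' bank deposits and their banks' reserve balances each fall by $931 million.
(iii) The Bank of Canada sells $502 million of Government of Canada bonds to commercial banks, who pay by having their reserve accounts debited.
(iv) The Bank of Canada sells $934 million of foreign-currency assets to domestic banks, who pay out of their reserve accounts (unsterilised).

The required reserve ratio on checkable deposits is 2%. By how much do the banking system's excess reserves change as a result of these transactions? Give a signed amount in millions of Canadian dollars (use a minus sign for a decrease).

Discount-window loan $487 million: reserves +$487M, deposits 0.
Government account inflow $931 million: reserves −$931M, deposits −$931M.
OMO sale (to banks) $502 million: reserves −$502M, deposits 0.
FX sale $934 million: reserves −$934M, deposits 0.
Totals: Δreserves = −$1880M, Δdeposits = −$931M.
Δrequired reserves = 2% × −$931M = −$18.62M.
Δexcess reserves = Δreserves − Δrequired = −$1880M − (−$18.62M) = -$1861.38 million.

-$1861.38 million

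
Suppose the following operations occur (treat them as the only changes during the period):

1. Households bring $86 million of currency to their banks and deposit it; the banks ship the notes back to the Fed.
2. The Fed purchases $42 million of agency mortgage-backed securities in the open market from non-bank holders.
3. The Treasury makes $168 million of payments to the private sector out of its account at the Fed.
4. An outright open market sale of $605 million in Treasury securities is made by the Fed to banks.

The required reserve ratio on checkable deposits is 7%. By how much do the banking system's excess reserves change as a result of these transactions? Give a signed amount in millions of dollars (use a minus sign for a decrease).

Currency deposit $86 million: reserves +$86M, deposits +$86M.
Asset purchase (from non-banks) $42 million: reserves +$42M, deposits +$42M.
Government spending $168 million: reserves +$168M, deposits +$168M.
OMO sale (to banks) $605 million: reserves −$605M, deposits 0.
Totals: Δreserves = −$309M, Δdeposits = +$296M.
Δrequired reserves = 7% × +$296M = +$20.72M.
Δexcess reserves = Δreserves − Δrequired = −$309M − (+$20.72M) = -$329.72 million.

-$329.72 million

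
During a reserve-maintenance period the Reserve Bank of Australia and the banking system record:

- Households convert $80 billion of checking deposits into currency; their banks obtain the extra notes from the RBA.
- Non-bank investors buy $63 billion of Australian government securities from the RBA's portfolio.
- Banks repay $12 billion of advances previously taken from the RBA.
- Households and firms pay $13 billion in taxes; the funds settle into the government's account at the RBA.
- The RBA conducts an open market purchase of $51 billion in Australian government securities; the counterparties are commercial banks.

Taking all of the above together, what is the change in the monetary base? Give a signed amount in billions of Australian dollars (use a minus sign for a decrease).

-$37 billion

Currency withdrawal $80 billion: just a shift between currency and reserves — both are base money → 0.
Asset sale (to non-banks) $63 billion: RBA balance sheet contracts → −$63B.
Discount-window repayment $12 billion: RBA balance sheet contracts → −$12B.
Government account inflow $13 billion: reserves shift to a non-base liability → −$13B.
OMO purchase (from banks) $51 billion: RBA balance sheet expands → +$51B.
Net: 0 − 63 − 12 − 13 + 51 = -$37 billion.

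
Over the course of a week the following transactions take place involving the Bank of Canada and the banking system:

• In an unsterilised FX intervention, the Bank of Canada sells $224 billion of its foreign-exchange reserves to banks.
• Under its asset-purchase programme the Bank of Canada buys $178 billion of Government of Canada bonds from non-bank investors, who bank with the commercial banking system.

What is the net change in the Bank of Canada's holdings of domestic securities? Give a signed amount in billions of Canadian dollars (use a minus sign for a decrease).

FX sale $224 billion: the Bank of Canada's securities portfolio is untouched → 0.
Asset purchase (from non-banks) $178 billion: securities added to the Bank of Canada's portfolio → +$178B.
Net: 0 + 178 = +$178 billion.

+$178 billion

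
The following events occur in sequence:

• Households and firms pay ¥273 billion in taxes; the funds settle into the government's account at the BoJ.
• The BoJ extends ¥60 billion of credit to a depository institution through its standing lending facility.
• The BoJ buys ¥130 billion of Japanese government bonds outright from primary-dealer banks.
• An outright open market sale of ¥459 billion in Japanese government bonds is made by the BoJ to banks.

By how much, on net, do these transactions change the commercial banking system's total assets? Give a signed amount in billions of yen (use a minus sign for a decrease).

-¥213 billion

BoJ balance sheet:
  Assets:      Securities −¥329B, Loans to banks +¥60B
  Liabilities: Bank reserves −¥542B, Government deposits +¥273B
Commercial banking system:
  Assets:      Reserves at CB −¥542B, Securities +¥329B
  Liabilities: Checkable deposits −¥273B, Borrowings from CB +¥60B
Change in total bank assets = -¥213 billion.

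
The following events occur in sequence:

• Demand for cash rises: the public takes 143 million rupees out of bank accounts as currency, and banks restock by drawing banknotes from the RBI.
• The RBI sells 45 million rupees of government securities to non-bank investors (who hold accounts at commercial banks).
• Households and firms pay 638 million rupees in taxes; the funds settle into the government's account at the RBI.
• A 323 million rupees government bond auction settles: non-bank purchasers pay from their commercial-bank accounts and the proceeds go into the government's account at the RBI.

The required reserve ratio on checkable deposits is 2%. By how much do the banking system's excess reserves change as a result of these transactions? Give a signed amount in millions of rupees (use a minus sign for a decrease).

Currency withdrawal 143 million rupees: reserves −143M, deposits −143M.
Asset sale (to non-banks) 45 million rupees: reserves −45M, deposits −45M.
Government account inflow 638 million rupees: reserves −638M, deposits −638M.
Government account inflow 323 million rupees: reserves −323M, deposits −323M.
Totals: Δreserves = −1149M, Δdeposits = −1149M.
Δrequired reserves = 2% × −1149M = −22.98M.
Δexcess reserves = Δreserves − Δrequired = −1149M − (−22.98M) = -1126.02 million.

-1126.02 million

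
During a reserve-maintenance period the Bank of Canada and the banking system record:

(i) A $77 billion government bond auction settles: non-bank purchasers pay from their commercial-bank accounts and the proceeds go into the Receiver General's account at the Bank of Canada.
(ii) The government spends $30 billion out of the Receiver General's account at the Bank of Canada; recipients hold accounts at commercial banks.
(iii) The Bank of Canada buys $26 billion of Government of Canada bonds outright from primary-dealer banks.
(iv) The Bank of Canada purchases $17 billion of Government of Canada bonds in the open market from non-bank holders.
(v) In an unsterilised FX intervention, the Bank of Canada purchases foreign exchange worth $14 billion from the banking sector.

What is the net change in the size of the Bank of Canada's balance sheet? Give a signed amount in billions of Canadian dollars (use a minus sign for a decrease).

+$57 billion

Bank of Canada balance sheet:
  Assets:      Securities +$43B, Foreign assets +$14B
  Liabilities: Bank reserves +$10B, Government deposits +$47B
Commercial banking system:
  Assets:      Reserves at CB +$10B, Securities −$26B, Foreign assets −$14B
  Liabilities: Checkable deposits −$30B
Change in total Bank of Canada assets = +$57 billion.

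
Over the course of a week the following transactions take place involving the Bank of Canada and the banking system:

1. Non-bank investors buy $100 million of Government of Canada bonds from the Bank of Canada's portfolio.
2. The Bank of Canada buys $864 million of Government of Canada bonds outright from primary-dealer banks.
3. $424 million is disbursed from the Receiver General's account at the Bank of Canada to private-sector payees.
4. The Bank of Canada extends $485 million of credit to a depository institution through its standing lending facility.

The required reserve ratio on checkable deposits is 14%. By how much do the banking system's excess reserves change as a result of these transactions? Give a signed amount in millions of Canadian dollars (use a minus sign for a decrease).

Asset sale (to non-banks) $100 million: reserves −$100M, deposits −$100M.
OMO purchase (from banks) $864 million: reserves +$864M, deposits 0.
Government spending $424 million: reserves +$424M, deposits +$424M.
Discount-window loan $485 million: reserves +$485M, deposits 0.
Totals: Δreserves = +$1673M, Δdeposits = +$324M.
Δrequired reserves = 14% × +$324M = +$45.36M.
Δexcess reserves = Δreserves − Δrequired = +$1673M − (+$45.36M) = +$1627.64 million.

+$1627.64 million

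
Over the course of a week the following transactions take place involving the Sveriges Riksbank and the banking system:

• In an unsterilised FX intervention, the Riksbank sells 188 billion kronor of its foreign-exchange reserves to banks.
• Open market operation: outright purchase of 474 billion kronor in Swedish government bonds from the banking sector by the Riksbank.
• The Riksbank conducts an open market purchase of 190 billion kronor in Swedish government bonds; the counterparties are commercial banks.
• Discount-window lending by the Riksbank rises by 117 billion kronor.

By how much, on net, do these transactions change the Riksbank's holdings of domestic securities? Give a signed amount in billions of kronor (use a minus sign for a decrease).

+664 billion

FX sale 188 billion kronor: the Riksbank's securities portfolio is untouched → 0.
OMO purchase (from banks) 474 billion kronor: securities added to the Riksbank's portfolio → +474B.
OMO purchase (from banks) 190 billion kronor: securities added to the Riksbank's portfolio → +190B.
Discount-window loan 117 billion kronor: the Riksbank's securities portfolio is untouched → 0.
Net: 0 + 474 + 190 + 0 = +664 billion.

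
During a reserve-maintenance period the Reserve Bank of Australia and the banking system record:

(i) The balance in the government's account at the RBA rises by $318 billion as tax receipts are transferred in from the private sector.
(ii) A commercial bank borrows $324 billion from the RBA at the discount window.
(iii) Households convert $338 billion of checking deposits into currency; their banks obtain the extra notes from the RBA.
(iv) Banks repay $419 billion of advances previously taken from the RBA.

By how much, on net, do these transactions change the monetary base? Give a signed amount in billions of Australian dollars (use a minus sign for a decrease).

-$413 billion

Government account inflow $318 billion: reserves shift to a non-base liability → −$318B.
Discount-window loan $324 billion: RBA balance sheet expands → +$324B.
Currency withdrawal $338 billion: just a shift between currency and reserves — both are base money → 0.
Discount-window repayment $419 billion: RBA balance sheet contracts → −$419B.
Net: −318 + 324 + 0 − 419 = -$413 billion.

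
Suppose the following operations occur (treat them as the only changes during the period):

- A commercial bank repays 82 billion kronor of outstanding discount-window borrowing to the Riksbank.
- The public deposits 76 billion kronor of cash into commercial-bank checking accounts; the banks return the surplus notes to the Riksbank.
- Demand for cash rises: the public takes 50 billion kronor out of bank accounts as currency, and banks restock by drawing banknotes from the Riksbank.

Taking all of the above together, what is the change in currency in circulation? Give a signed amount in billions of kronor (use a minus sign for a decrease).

-26 billion

Discount-window repayment 82 billion kronor: no currency enters or leaves circulation → 0.
Currency deposit 76 billion kronor: notes return to the central bank → −76B.
Currency withdrawal 50 billion kronor: notes leave the central bank → +50B.
Net: 0 − 76 + 50 = -26 billion.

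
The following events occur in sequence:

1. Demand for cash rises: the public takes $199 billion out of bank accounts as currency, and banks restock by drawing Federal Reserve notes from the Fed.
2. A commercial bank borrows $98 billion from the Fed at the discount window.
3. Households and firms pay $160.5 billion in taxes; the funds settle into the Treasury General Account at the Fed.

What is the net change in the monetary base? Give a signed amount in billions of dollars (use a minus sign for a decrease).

Currency withdrawal $199 billion: just a shift between currency and reserves — both are base money → 0.
Discount-window loan $98 billion: Fed balance sheet expands → +$98B.
Government account inflow $160.5 billion: reserves shift to a non-base liability → −$160.5B.
Net: 0 + 98 − 160.5 = -$62.5 billion.

-$62.5 billion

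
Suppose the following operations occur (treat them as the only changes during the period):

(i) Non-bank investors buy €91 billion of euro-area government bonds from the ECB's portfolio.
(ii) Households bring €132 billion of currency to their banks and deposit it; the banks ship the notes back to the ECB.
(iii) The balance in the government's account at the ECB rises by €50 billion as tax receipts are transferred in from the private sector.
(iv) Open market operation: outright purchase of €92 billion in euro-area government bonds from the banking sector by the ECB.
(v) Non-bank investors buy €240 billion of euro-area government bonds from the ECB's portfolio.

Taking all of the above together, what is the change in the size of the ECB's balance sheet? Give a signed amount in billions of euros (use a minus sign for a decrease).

-€239 billion

Asset sale (to non-banks) €91 billion: an ECB asset is shed → −€91B.
Currency deposit €132 billion: only the composition of liabilities changes → 0.
Government account inflow €50 billion: only the composition of liabilities changes → 0.
OMO purchase (from banks) €92 billion: an ECB asset is acquired → +€92B.
Asset sale (to non-banks) €240 billion: an ECB asset is shed → −€240B.
Net: −91 + 0 + 0 + 92 − 240 = -€239 billion.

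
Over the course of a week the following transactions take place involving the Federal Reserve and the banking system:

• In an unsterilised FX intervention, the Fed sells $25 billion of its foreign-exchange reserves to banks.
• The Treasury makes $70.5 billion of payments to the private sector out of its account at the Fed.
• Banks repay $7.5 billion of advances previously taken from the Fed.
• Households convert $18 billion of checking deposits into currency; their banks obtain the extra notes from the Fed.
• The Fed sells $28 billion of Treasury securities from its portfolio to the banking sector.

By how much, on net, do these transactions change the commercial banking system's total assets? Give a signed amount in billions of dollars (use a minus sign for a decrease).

Fed balance sheet:
  Assets:      Securities −$28B, Loans to banks −$7.5B, Foreign assets −$25B
  Liabilities: Bank reserves −$8B, Currency in circulation +$18B, Government deposits −$70.5B
Commercial banking system:
  Assets:      Reserves at CB −$8B, Securities +$28B, Foreign assets +$25B
  Liabilities: Checkable deposits +$52.5B, Borrowings from CB −$7.5B
Change in total bank assets = +$45 billion.

+$45 billion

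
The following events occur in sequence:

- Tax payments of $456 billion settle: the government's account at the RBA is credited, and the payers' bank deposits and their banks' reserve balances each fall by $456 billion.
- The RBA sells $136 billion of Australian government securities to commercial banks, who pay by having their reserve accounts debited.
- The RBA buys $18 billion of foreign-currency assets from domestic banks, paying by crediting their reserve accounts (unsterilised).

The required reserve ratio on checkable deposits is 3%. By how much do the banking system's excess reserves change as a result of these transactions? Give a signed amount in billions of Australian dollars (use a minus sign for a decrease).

-$560.32 billion

Government account inflow $456 billion: reserves −$456B, deposits −$456B.
OMO sale (to banks) $136 billion: reserves −$136B, deposits 0.
FX purchase $18 billion: reserves +$18B, deposits 0.
Totals: Δreserves = −$574B, Δdeposits = −$456B.
Δrequired reserves = 3% × −$456B = −$13.68B.
Δexcess reserves = Δreserves − Δrequired = −$574B − (−$13.68B) = -$560.32 billion.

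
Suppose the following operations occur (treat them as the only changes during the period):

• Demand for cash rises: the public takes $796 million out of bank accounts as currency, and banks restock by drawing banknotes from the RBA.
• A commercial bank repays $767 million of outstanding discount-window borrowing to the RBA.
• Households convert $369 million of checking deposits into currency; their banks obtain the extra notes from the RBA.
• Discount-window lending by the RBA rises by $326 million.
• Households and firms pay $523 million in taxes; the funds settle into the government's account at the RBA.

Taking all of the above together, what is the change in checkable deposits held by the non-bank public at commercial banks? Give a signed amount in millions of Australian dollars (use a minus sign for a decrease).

RBA balance sheet:
  Assets:      Loans to banks −$441M
  Liabilities: Bank reserves −$2129M, Currency in circulation +$1165M, Government deposits +$523M
Commercial banking system:
  Assets:      Reserves at CB −$2129M
  Liabilities: Checkable deposits −$1688M, Borrowings from CB −$441M
So the change in checkable deposits held by the non-bank public at commercial banks is -$1688 million.

-$1688 million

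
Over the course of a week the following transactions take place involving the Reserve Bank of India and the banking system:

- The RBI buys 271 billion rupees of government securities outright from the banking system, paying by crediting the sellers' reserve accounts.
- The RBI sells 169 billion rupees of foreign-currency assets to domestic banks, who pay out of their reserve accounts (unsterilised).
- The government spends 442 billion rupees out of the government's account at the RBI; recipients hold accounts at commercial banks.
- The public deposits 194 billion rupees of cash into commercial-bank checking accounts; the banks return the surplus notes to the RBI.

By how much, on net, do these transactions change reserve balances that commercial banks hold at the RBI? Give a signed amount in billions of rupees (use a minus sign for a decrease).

OMO purchase (from banks) 271 billion rupees: the RBI pays by crediting reserve accounts → +271B.
FX sale 169 billion rupees: the buying banks pay out of their reserve balances → −169B.
Government spending 442 billion rupees: government payments flow into bank reserve accounts → +442B.
Currency deposit 194 billion rupees: returned notes are swapped for reserve credit → +194B.
Net: 271 − 169 + 442 + 194 = +738 billion.

+738 billion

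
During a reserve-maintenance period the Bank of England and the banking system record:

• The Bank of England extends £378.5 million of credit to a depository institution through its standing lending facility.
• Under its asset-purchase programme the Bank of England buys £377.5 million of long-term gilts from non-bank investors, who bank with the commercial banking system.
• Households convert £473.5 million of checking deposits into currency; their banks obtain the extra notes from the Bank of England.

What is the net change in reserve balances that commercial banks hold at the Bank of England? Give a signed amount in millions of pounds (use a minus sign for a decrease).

+£282.5 million

Bank of England balance sheet:
  Assets:      Securities +£377.5M, Loans to banks +£378.5M
  Liabilities: Bank reserves +£282.5M, Currency in circulation +£473.5M
So the change in reserve balances that commercial banks hold at the Bank of England is +£282.5 million.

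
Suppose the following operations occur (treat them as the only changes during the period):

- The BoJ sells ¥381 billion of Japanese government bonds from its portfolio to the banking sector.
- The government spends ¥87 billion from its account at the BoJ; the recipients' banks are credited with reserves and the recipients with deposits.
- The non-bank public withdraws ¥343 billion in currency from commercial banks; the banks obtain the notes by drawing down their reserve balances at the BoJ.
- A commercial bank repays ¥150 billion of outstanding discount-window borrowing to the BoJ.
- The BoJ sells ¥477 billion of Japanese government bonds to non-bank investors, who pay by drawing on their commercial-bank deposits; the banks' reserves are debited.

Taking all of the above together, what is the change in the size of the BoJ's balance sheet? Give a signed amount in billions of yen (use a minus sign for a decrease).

OMO sale (to banks) ¥381 billion: a BoJ asset is shed → −¥381B.
Government spending ¥87 billion: only the composition of liabilities changes → 0.
Currency withdrawal ¥343 billion: only the composition of liabilities changes → 0.
Discount-window repayment ¥150 billion: a BoJ asset is shed → −¥150B.
Asset sale (to non-banks) ¥477 billion: a BoJ asset is shed → −¥477B.
Net: −381 + 0 + 0 − 150 − 477 = -¥1008 billion.

-¥1008 billion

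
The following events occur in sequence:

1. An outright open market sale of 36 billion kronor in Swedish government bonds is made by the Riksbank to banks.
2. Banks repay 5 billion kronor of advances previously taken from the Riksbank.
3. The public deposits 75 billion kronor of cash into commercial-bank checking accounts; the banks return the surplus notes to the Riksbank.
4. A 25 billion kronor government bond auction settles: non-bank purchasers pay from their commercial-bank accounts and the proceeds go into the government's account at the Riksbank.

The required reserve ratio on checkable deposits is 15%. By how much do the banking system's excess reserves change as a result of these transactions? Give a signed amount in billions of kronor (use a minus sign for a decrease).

+1.5 billion

OMO sale (to banks) 36 billion kronor: reserves −36B, deposits 0.
Discount-window repayment 5 billion kronor: reserves −5B, deposits 0.
Currency deposit 75 billion kronor: reserves +75B, deposits +75B.
Government account inflow 25 billion kronor: reserves −25B, deposits −25B.
Totals: Δreserves = +9B, Δdeposits = +50B.
Δrequired reserves = 15% × +50B = +7.5B.
Δexcess reserves = Δreserves − Δrequired = +9B − (+7.5B) = +1.5 billion.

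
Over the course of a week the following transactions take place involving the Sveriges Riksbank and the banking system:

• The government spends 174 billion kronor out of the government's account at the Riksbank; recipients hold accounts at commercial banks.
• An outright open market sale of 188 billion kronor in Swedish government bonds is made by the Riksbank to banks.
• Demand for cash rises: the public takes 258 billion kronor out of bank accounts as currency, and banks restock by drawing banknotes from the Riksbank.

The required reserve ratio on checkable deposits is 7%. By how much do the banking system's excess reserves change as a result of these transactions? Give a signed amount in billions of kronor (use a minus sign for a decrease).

-266.12 billion

Government spending 174 billion kronor: reserves +174B, deposits +174B.
OMO sale (to banks) 188 billion kronor: reserves −188B, deposits 0.
Currency withdrawal 258 billion kronor: reserves −258B, deposits −258B.
Totals: Δreserves = −272B, Δdeposits = −84B.
Δrequired reserves = 7% × −84B = −5.88B.
Δexcess reserves = Δreserves − Δrequired = −272B − (−5.88B) = -266.12 billion.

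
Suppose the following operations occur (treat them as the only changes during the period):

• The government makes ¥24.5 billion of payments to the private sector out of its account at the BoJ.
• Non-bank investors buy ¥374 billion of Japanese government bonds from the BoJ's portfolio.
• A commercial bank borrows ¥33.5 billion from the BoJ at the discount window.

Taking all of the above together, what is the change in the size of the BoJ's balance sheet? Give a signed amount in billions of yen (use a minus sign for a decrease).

-¥340.5 billion

Government spending ¥24.5 billion: only the composition of liabilities changes → 0.
Asset sale (to non-banks) ¥374 billion: a BoJ asset is shed → −¥374B.
Discount-window loan ¥33.5 billion: a BoJ asset is acquired → +¥33.5B.
Net: 0 − 374 + 33.5 = -¥340.5 billion.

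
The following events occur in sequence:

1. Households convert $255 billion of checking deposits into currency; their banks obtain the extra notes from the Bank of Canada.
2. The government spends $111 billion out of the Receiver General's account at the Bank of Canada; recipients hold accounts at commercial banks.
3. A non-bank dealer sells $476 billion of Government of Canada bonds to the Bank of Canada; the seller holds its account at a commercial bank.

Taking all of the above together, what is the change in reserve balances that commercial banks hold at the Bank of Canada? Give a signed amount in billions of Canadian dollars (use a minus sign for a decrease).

Bank of Canada balance sheet:
  Assets:      Securities +$476B
  Liabilities: Bank reserves +$332B, Currency in circulation +$255B, Government deposits −$111B
Commercial banking system:
  Assets:      Reserves at CB +$332B
  Liabilities: Checkable deposits +$332B
So the change in reserve balances that commercial banks hold at the Bank of Canada is +$332 billion.

+$332 billion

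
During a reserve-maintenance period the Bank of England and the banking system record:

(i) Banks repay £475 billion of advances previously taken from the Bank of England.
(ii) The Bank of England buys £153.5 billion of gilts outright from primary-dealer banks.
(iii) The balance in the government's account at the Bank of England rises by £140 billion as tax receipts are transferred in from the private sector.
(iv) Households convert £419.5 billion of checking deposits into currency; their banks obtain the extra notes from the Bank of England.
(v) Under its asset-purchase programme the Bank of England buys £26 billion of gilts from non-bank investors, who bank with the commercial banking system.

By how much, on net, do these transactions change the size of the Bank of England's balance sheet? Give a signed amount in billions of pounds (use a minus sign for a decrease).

Discount-window repayment £475 billion: a Bank of England asset is shed → −£475B.
OMO purchase (from banks) £153.5 billion: a Bank of England asset is acquired → +£153.5B.
Government account inflow £140 billion: only the composition of liabilities changes → 0.
Currency withdrawal £419.5 billion: only the composition of liabilities changes → 0.
Asset purchase (from non-banks) £26 billion: a Bank of England asset is acquired → +£26B.
Net: −475 + 153.5 + 0 + 0 + 26 = -£295.5 billion.

-£295.5 billion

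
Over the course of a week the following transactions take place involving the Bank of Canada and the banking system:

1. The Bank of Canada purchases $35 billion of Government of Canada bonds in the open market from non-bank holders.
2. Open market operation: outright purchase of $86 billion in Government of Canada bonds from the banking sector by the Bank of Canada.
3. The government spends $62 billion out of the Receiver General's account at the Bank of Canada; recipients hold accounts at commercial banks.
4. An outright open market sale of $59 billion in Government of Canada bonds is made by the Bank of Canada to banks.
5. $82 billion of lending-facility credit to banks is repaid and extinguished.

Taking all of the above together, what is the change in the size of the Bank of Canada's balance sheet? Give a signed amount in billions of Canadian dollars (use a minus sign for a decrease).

-$20 billion

Asset purchase (from non-banks) $35 billion: a Bank of Canada asset is acquired → +$35B.
OMO purchase (from banks) $86 billion: a Bank of Canada asset is acquired → +$86B.
Government spending $62 billion: only the composition of liabilities changes → 0.
OMO sale (to banks) $59 billion: a Bank of Canada asset is shed → −$59B.
Discount-window repayment $82 billion: a Bank of Canada asset is shed → −$82B.
Net: 35 + 86 + 0 − 59 − 82 = -$20 billion.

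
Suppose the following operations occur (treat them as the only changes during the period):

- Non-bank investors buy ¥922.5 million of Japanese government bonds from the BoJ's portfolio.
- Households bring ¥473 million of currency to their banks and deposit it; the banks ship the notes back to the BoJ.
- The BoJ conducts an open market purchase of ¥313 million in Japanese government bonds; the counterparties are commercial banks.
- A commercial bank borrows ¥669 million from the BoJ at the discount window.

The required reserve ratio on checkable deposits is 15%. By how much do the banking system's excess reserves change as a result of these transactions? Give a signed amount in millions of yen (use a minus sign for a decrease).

+¥599.925 million

Asset sale (to non-banks) ¥922.5 million: reserves −¥922.5M, deposits −¥922.5M.
Currency deposit ¥473 million: reserves +¥473M, deposits +¥473M.
OMO purchase (from banks) ¥313 million: reserves +¥313M, deposits 0.
Discount-window loan ¥669 million: reserves +¥669M, deposits 0.
Totals: Δreserves = +¥532.5M, Δdeposits = −¥449.5M.
Δrequired reserves = 15% × −¥449.5M = −¥67.425M.
Δexcess reserves = Δreserves − Δrequired = +¥532.5M − (−¥67.425M) = +¥599.925 million.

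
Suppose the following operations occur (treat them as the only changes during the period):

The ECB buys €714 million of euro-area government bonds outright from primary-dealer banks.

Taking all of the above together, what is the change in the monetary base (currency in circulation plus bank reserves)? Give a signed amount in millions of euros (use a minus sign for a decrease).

ECB balance sheet:
  Assets:      Securities +€714M
  Liabilities: Bank reserves +€714M
Monetary base = currency + reserves: 0 + (+€714M) = +€714 million.

+€714 million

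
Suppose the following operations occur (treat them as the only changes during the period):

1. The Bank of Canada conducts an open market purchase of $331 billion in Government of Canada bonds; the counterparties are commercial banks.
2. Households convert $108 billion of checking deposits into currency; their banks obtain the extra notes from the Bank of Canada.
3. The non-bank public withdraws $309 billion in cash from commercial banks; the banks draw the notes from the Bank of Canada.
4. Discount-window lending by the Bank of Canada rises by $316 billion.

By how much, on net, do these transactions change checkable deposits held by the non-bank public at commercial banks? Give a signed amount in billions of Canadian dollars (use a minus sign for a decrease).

Bank of Canada balance sheet:
  Assets:      Securities +$331B, Loans to banks +$316B
  Liabilities: Bank reserves +$230B, Currency in circulation +$417B
Commercial banking system:
  Assets:      Reserves at CB +$230B, Securities −$331B
  Liabilities: Checkable deposits −$417B, Borrowings from CB +$316B
So the change in checkable deposits held by the non-bank public at commercial banks is -$417 billion.

-$417 billion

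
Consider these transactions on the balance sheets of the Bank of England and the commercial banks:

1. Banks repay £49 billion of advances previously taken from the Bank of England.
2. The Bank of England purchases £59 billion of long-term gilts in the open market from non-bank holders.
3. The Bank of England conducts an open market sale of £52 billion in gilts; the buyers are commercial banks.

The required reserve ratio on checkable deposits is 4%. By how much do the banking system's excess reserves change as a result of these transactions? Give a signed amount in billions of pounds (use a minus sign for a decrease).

-£44.36 billion

Discount-window repayment £49 billion: reserves −£49B, deposits 0.
Asset purchase (from non-banks) £59 billion: reserves +£59B, deposits +£59B.
OMO sale (to banks) £52 billion: reserves −£52B, deposits 0.
Totals: Δreserves = −£42B, Δdeposits = +£59B.
Δrequired reserves = 4% × +£59B = +£2.36B.
Δexcess reserves = Δreserves − Δrequired = −£42B − (+£2.36B) = -£44.36 billion.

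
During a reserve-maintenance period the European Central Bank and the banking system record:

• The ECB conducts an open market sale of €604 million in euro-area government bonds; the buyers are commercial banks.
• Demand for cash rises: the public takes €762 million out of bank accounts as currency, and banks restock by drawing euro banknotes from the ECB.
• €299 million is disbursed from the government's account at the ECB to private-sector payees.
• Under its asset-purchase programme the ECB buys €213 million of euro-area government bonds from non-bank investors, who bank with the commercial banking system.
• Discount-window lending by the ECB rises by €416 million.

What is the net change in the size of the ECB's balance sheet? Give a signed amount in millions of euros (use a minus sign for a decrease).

+€25 million

OMO sale (to banks) €604 million: an ECB asset is shed → −€604M.
Currency withdrawal €762 million: only the composition of liabilities changes → 0.
Government spending €299 million: only the composition of liabilities changes → 0.
Asset purchase (from non-banks) €213 million: an ECB asset is acquired → +€213M.
Discount-window loan €416 million: an ECB asset is acquired → +€416M.
Net: −604 + 0 + 0 + 213 + 416 = +€25 million.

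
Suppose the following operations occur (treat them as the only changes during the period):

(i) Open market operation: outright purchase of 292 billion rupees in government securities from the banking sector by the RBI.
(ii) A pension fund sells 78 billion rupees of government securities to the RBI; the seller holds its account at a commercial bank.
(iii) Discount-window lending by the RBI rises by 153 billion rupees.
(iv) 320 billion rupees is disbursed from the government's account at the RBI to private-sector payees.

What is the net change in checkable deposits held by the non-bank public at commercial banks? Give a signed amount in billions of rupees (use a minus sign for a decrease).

RBI balance sheet:
  Assets:      Securities +370B, Loans to banks +153B
  Liabilities: Bank reserves +843B, Government deposits −320B
Commercial banking system:
  Assets:      Reserves at CB +843B, Securities −292B
  Liabilities: Checkable deposits +398B, Borrowings from CB +153B
So the change in checkable deposits held by the non-bank public at commercial banks is +398 billion.

+398 billion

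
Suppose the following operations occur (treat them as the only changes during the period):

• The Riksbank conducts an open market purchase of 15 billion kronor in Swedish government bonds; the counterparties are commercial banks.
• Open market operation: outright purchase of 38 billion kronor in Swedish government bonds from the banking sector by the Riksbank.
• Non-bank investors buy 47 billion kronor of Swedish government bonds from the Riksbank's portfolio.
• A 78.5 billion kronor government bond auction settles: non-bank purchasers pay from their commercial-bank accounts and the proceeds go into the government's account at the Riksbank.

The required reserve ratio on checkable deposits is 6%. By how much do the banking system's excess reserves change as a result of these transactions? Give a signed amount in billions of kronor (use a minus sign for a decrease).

OMO purchase (from banks) 15 billion kronor: reserves +15B, deposits 0.
OMO purchase (from banks) 38 billion kronor: reserves +38B, deposits 0.
Asset sale (to non-banks) 47 billion kronor: reserves −47B, deposits −47B.
Government account inflow 78.5 billion kronor: reserves −78.5B, deposits −78.5B.
Totals: Δreserves = −72.5B, Δdeposits = −125.5B.
Δrequired reserves = 6% × −125.5B = −7.53B.
Δexcess reserves = Δreserves − Δrequired = −72.5B − (−7.53B) = -64.97 billion.

-64.97 billion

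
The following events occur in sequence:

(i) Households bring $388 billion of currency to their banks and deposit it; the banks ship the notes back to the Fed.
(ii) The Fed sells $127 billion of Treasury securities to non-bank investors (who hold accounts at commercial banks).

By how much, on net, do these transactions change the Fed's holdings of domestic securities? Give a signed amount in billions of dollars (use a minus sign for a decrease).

Currency deposit $388 billion: the Fed's securities portfolio is untouched → 0.
Asset sale (to non-banks) $127 billion: securities removed from the Fed's portfolio → −$127B.
Net: 0 − 127 = -$127 billion.

-$127 billion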